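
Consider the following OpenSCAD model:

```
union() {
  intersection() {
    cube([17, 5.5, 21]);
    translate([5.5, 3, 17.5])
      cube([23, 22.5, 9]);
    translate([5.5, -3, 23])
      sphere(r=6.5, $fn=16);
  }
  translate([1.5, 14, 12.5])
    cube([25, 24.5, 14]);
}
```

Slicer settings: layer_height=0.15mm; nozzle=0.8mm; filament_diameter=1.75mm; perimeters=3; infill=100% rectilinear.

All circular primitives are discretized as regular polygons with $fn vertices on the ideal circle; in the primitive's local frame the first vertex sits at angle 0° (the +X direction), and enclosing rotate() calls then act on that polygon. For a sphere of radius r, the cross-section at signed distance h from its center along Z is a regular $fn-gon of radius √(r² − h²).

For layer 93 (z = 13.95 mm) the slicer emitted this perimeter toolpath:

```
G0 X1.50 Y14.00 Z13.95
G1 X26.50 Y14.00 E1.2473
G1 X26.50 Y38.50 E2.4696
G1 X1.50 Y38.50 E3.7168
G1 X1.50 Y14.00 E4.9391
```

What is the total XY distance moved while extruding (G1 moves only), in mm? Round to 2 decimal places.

Sum the Euclidean lengths of each G1 segment: total = 99.00 mm.

99.00 mm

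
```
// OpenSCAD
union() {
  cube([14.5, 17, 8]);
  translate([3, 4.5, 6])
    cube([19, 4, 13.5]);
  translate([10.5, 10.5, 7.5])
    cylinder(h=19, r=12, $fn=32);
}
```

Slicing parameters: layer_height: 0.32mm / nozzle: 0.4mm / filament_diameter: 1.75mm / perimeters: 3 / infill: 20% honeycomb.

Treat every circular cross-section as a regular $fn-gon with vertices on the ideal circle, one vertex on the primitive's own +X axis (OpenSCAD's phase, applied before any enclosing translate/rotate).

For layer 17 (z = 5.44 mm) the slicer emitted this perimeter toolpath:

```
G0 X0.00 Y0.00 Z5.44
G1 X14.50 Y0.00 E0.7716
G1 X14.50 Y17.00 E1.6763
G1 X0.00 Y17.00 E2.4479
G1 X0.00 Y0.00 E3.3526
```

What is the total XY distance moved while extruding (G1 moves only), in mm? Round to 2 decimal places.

63.00 mm

Sum the Euclidean lengths of each G1 segment: total = 63.00 mm.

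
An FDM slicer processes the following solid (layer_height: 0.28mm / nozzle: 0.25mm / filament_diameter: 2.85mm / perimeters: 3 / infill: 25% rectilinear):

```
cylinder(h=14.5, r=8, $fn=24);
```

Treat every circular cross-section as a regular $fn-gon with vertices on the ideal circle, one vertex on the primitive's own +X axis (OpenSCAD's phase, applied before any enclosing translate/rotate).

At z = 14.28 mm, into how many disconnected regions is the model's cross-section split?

1

At z = 14.28 mm: the cylinder: section is a regular 24-gon, circumradius r=8. The result has 1 disconnected region.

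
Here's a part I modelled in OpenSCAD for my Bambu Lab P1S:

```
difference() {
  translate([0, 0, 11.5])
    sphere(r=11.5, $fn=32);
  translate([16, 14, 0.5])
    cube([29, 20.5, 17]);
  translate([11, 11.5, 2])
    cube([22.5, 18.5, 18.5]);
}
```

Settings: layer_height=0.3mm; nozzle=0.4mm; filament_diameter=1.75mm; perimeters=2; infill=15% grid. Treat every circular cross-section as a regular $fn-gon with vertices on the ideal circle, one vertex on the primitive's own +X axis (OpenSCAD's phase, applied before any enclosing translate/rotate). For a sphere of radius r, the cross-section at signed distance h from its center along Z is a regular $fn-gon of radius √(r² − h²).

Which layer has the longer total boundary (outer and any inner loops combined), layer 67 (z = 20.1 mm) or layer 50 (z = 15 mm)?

layer 50 (z = 15 mm)

Layer 67 (z = 20.1): the r=11.5 sphere slices to a regular 32-gon of circumradius 7.635 (√(r²−h²) with h=8.6 from center) (perimeter = 2·32·7.635·sin(180°/32) = 47.89 mm); the cube at (16, 14) does not reach this height (z outside [0.5, 17.5]); the 22.5×18.5 cube at (11, 11.5) contributes its full rectangle (perimeter 82.00 mm); Subtracting the remaining from the first: starting from the r=11.5 sphere, the 22.5×18.5 cube at (11, 11.5) misses the remaining region (no effect) — boundary = 47.89 mm. So its perimeter = 47.89 mm. Layer 50 (z = 15): the r=11.5 sphere contributes a regular 32-gon of circumradius √(11.5²−3.5²) = 10.954 (perimeter = 2·32·10.954·sin(180°/32) = 68.72 mm); the cube at (16, 14) (footprint 29×20.5) is included at this height (perimeter 99.00 mm); the 22.5×18.5 cube at (11, 11.5) contributes its full rectangle (perimeter 82.00 mm); After the difference (first − rest): starting from the r=11.5 sphere, the 29×20.5 cube at (16, 14) misses the remaining region (no effect); the 22.5×18.5 cube at (11, 11.5) misses the remaining region (no effect) — boundary = 68.72 mm. So its perimeter = 68.72 mm. Layer 50 is larger (68.72 vs 47.89 mm).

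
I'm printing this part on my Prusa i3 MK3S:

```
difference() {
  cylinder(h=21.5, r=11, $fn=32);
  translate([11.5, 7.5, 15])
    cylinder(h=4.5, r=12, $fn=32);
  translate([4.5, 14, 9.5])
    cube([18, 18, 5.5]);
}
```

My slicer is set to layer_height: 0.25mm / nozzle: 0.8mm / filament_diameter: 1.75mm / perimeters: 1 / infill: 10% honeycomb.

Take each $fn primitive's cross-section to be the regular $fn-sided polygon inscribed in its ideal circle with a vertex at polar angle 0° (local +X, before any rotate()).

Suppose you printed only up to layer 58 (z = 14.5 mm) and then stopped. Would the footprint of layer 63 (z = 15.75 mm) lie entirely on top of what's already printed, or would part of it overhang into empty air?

entirely on top

Compare the two slices. At z = 14.5: the cylinder: section is a regular 32-gon, circumradius r=11 (area = (32/2)·11.000²·sin(360°/32) = 377.69 mm²); the cylinder at (11.5, 7.5) is not intersected at this z (z outside [15, 19.5]); the cube at (4.5, 14) (footprint 18×18) is included at this height (area 324.00 mm²); Taking the first minus the rest: starting from the r=11 cylinder (377.69 mm²), the 18×18 cube at (4.5, 14) misses the remaining region (no effect) — area = 377.69 mm². At z = 15.75: the cylinder: section is a regular 32-gon, circumradius r=11 (area = (32/2)·11.000²·sin(360°/32) = 377.69 mm²); the cylinder at (11.5, 7.5): section is a regular 32-gon, circumradius r=12 (area = (32/2)·12.000²·sin(360°/32) = 449.49 mm²); the cube at (4.5, 14) is not intersected at this z (z outside [9.5, 15]); Subtracting the remaining from the first: starting from the r=11 cylinder (377.69 mm²), the r=12 cylinder at (11.5, 7.5) partially overlaps it — only the 117.83 mm² overlap (of its 449.49 mm²) is removed, clipping the outline — area = 259.86 mm². Checking containment: the cross-section at z = 15.75 is a subset of the cross-section at z = 14.5.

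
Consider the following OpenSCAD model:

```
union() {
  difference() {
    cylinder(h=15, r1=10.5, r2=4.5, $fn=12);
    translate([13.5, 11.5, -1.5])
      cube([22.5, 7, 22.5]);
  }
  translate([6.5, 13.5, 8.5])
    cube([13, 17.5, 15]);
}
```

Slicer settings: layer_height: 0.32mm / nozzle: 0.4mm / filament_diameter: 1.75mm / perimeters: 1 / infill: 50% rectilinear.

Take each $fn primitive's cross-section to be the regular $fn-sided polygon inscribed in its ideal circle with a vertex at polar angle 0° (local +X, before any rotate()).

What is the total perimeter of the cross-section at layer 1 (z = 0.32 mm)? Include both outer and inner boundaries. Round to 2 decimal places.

64.43 mm

At z = 0.32 mm: the cone contributes a regular 12-gon of circumradius 10.372 (interpolated between r1=10.5 and r2=4.5 at t=0.021) (perimeter = 2·12·10.372·sin(180°/12) = 64.43 mm); the cube at (13.5, 11.5) (footprint 22.5×7) is included at this height (perimeter 59.00 mm); After the difference (first − rest): starting from the cone, the 22.5×7 cube at (13.5, 11.5) misses the remaining region (no effect) — boundary = 64.43 mm; the cube at (6.5, 13.5) is absent (z outside [8.5, 23.5]); Combining (union): only the result so far is present, so the union is just that shape — boundary = 64.43 mm. Overall, the cross-section is a single solid region. Total boundary length (outer) = 64.43 mm.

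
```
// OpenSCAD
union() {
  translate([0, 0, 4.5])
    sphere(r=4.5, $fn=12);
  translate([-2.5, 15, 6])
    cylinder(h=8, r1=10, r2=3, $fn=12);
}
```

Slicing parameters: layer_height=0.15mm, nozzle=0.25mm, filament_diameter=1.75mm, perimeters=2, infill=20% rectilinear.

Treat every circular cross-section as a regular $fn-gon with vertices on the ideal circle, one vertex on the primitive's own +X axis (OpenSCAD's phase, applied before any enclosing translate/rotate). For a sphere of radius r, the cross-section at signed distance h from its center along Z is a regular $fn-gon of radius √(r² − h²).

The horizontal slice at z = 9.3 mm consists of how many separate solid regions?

1

At z = 9.3 mm: the sphere is not intersected at this z (|z−center|=4.800 > r=4.5); the cone at (-2.5, 15): at t=0.413 of its height the radius interpolates to r₁+(r₂−r₁)t = 7.112, giving a regular 12-gon of that circumradius; Combining (union): only the cone at (-2.5, 15) is present, so the union is just that shape — 1 connected region. The result has 1 disconnected region.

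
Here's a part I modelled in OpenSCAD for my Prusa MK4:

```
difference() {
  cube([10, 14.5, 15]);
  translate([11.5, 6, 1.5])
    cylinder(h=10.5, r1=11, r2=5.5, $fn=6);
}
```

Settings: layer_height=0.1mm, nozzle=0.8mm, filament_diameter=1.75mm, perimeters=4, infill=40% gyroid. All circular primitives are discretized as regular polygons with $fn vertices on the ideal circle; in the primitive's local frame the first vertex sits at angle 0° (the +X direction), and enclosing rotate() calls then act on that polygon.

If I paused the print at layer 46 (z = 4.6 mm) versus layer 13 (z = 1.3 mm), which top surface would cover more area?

layer 13 (z = 1.3 mm)

Layer 46 (z = 4.6): the cube (footprint 10×14.5) is included at this height (area 145.00 mm²); the cone at (11.5, 6): at t=0.295 of its height the radius interpolates to r₁+(r₂−r₁)t = 9.376, giving a regular 6-gon of that circumradius (area = (6/2)·9.376²·sin(360°/6) = 228.40 mm²); Taking the first minus the rest: starting from the 10×14.5 cube (145.00 mm²), the cone at (11.5, 6) partially overlaps it — only the 81.79 mm² overlap (of its 228.40 mm²) is removed, clipping the outline — area = 63.21 mm². So its area = 63.21 mm². Layer 13 (z = 1.3): the cube is present — its section is the full 10×14.5 rectangle (area 145.00 mm²); the cone at (11.5, 6) is not intersected at this z (z outside [1.5, 12]); After the difference (first − rest): none of the subtracted shapes is present at this height, so the 10×14.5 cube is unchanged — area = 145.00 mm². So its area = 145.00 mm². Layer 13 is larger (145.00 vs 63.21 mm²).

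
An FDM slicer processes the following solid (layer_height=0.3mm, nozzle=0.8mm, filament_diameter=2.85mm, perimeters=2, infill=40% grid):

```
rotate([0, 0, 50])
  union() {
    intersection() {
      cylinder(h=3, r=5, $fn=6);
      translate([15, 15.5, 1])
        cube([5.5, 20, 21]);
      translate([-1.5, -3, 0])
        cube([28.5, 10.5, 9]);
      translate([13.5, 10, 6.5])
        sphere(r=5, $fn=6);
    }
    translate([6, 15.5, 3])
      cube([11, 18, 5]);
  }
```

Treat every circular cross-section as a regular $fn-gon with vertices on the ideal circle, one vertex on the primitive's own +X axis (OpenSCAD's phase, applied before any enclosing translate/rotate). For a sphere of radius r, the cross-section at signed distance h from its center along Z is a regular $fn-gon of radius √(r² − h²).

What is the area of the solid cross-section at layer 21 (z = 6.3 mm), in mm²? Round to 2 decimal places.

198.00 mm²

At z = 6.3 mm: the cylinder is not intersected at this z (z outside [0, 3]); the cube at (15, 15.5) (footprint 5.5×20) is included at this height (area 110.00 mm²); the 28.5×10.5 cube at (-1.5, -3) contributes its full rectangle (area 299.25 mm²); the r=5 sphere at (13.5, 10) slices to a regular 6-gon of circumradius 4.996 (√(r²−h²) with h=0.2 from center) (area = (6/2)·4.996²·sin(360°/6) = 64.85 mm²); After intersecting: at least one operand is absent at this height, so nothing remains; the 11×18 cube at (6, 15.5) contributes its full rectangle (area 198.00 mm²); Merging all regions: only the 11×18 cube at (6, 15.5) is present, so the union is just that shape — area = 198.00 mm²; (rotated 50° about Z; rotation is an isometry so areas/perimeters/island counts are preserved). Overall, the cross-section is a single solid region. Net area = 198.00 mm².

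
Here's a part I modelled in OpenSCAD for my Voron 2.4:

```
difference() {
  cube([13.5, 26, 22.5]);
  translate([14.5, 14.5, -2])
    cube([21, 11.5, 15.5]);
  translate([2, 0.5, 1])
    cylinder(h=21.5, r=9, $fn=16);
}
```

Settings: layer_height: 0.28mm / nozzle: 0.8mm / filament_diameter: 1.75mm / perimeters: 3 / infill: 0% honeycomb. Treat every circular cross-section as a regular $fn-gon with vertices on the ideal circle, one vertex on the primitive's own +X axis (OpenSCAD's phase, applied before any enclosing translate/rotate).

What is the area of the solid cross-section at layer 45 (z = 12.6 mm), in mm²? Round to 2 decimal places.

265.93 mm²

At z = 12.6 mm: the cube (footprint 13.5×26) is included at this height (area 351.00 mm²); the cube at (14.5, 14.5) (footprint 21×11.5) is included at this height (area 241.50 mm²); the r=9 cylinder at (2, 0.5) gives a regular 16-gon of circumradius 9 (constant along its height) (area = (16/2)·9.000²·sin(360°/16) = 247.98 mm²); Taking the first minus the rest: starting from the 13.5×26 cube (351.00 mm²), the 21×11.5 cube at (14.5, 14.5) misses the remaining region (no effect); the r=9 cylinder at (2, 0.5) partially overlaps it — only the 85.07 mm² overlap (of its 247.98 mm²) is removed, clipping the outline — area = 265.93 mm². Overall, the cross-section is a single solid region. Net area = 265.93 mm².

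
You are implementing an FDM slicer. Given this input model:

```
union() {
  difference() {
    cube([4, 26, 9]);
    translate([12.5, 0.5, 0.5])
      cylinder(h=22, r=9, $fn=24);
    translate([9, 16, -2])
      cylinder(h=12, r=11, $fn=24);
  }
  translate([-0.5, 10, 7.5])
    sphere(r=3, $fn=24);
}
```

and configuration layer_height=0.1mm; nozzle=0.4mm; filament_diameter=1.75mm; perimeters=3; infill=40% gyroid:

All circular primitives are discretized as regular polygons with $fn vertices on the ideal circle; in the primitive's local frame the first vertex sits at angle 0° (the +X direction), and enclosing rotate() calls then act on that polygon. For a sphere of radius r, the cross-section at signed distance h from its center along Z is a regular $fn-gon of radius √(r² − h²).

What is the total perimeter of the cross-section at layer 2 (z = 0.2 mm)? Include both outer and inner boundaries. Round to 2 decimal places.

39.00 mm

At z = 0.2 mm: the 4×26 cube contributes its full rectangle (perimeter 60.00 mm); the cylinder at (12.5, 0.5) does not reach this height (z outside [0.5, 22.5]); the r=11 cylinder at (9, 16) contributes a regular 24-gon of circumradius 11 (perimeter = 2·24·11.000·sin(180°/24) = 68.92 mm); After the difference (first − rest): starting from the 4×26 cube, the r=11 cylinder at (9, 16) partially overlaps it — only the 66.11 mm² overlap (of its 375.81 mm²) is removed, clipping the outline — boundary = 39.00 mm; the sphere at (-0.5, 10) is not intersected at this z (|z−center|=7.300 > r=3); Taking the union: only that combined region is present, so the union is just that shape — boundary = 39.00 mm. Overall, the cross-section has 2 separate islands. Total boundary length (outer) = 39.00 mm.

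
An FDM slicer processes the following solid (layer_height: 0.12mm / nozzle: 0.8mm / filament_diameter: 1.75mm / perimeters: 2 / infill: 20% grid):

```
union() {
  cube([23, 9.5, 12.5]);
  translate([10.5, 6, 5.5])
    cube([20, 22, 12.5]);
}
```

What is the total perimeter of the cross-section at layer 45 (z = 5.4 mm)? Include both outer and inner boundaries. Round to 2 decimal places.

At z = 5.4 mm: the 23×9.5 cube contributes its full rectangle (perimeter 65.00 mm); the cube at (10.5, 6) does not reach this height (z outside [5.5, 18]); Merging all regions: only the 23×9.5 cube is present, so the union is just that shape — boundary = 65.00 mm. Overall, the cross-section is a single solid region. Total boundary length (outer) = 65.00 mm.

65.00 mm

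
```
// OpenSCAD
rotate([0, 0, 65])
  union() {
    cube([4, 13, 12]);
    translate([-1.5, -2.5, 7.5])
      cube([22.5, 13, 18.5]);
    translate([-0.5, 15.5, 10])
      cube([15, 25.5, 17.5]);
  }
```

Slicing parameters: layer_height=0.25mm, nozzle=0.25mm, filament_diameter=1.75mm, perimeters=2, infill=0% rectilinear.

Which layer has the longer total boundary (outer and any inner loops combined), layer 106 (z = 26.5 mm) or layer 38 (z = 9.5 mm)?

Layer 106 (z = 26.5): the cube is not intersected at this z (z outside [0, 12]); the cube at (-1.5, -2.5) is absent (z outside [7.5, 26]); the 15×25.5 cube at (-0.5, 15.5) contributes its full rectangle (perimeter 81.00 mm); Combining (union): only the 15×25.5 cube at (-0.5, 15.5) is present, so the union is just that shape — boundary = 81.00 mm; (rotated 65° about Z; rotation is an isometry so areas/perimeters/island counts are preserved). So its perimeter = 81.00 mm. Layer 38 (z = 9.5): the cube is present — its section is the full 4×13 rectangle (perimeter 34.00 mm); the cube at (-1.5, -2.5) is present — its section is the full 22.5×13 rectangle (perimeter 71.00 mm); the cube at (-0.5, 15.5) does not reach this height (z outside [10, 27.5]); Combining (union): the regions partially overlap (shared area 42.00 mm²), so the edge portions inside another operand are dropped and the merged outline is re-measured after clipping — boundary = 76.00 mm; (rotated 65° about Z; rotation is an isometry so areas/perimeters/island counts are preserved). So its perimeter = 76.00 mm. Layer 106 is larger (81.00 vs 76.00 mm).

layer 106 (z = 26.5 mm)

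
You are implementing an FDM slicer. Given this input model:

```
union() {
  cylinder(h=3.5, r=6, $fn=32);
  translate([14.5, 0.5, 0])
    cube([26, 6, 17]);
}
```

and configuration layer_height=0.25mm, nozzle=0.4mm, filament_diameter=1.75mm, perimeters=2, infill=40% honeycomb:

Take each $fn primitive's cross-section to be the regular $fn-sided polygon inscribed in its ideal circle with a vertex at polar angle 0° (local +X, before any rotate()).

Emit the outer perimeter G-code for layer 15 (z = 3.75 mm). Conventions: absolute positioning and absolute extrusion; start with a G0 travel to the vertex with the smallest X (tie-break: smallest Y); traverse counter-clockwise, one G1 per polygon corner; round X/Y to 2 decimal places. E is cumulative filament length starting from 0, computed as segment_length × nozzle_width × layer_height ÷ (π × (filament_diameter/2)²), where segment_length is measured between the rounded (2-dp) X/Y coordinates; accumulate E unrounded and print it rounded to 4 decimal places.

At z = 3.75 mm: the cylinder is not intersected at this z (z outside [0, 3.5]); the 26×6 cube at (14.5, 0.5) contributes its full rectangle; Merging all regions: only the 26×6 cube at (14.5, 0.5) is present, so the union is just that shape — 1 connected region. The outline is a single polygon with 4 vertices. Extrusion per mm of travel: 0.4 × 0.25 / (π × 0.875²) = 0.041575. Accumulating E over each segment gives final E = 2.6608.

G0 X14.50 Y0.50 Z3.75
G1 X40.50 Y0.50 E1.0810
G1 X40.50 Y6.50 E1.3304
G1 X14.50 Y6.50 E2.4114
G1 X14.50 Y0.50 E2.6608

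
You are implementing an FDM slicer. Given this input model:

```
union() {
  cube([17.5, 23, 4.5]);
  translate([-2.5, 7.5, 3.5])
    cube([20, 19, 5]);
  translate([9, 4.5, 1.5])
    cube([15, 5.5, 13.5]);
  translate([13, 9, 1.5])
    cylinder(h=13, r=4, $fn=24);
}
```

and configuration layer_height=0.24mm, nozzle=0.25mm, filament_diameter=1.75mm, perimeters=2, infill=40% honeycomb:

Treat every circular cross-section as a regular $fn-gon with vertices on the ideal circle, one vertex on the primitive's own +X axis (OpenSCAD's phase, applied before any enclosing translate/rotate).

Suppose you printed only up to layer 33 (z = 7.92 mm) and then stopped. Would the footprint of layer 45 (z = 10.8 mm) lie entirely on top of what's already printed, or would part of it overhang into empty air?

entirely on top

Compare the two slices. At z = 7.92: the cube does not reach this height (z outside [0, 4.5]); the 20×19 cube at (-2.5, 7.5) contributes its full rectangle (area 380.00 mm²); the cube at (9, 4.5) (footprint 15×5.5) is included at this height (area 82.50 mm²); the cylinder at (13, 9): section is a regular 24-gon, circumradius r=4 (area = (24/2)·4.000²·sin(360°/24) = 49.69 mm²); Taking the union: the regions partially overlap — summed areas 512.19 mm² minus the doubly-counted overlap 70.94 mm² gives 441.25 mm² — area = 441.25 mm². At z = 10.8: the cube is not intersected at this z (z outside [0, 4.5]); the cube at (-2.5, 7.5) is absent (z outside [3.5, 8.5]); the 15×5.5 cube at (9, 4.5) contributes its full rectangle (area 82.50 mm²); the r=4 cylinder at (13, 9) gives a regular 24-gon of circumradius 4 (constant along its height) (area = (24/2)·4.000²·sin(360°/24) = 49.69 mm²); Combining (union): the regions partially overlap — summed areas 132.19 mm² minus the doubly-counted overlap 32.71 mm² gives 99.48 mm² — area = 99.48 mm². Checking containment: the cross-section at z = 10.8 is a subset of the cross-section at z = 7.92.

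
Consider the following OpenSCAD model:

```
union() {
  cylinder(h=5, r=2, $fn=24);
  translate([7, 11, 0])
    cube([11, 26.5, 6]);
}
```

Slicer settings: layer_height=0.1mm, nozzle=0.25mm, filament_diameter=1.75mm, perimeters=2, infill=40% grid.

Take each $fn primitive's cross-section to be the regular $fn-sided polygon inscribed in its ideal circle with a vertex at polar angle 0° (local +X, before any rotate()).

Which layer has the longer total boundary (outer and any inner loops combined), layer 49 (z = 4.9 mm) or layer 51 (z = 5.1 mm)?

layer 49 (z = 4.9 mm)

Layer 49 (z = 4.9): the r=2 cylinder gives a regular 24-gon of circumradius 2 (constant along its height) (perimeter = 2·24·2.000·sin(180°/24) = 12.53 mm); the cube at (7, 11) (footprint 11×26.5) is included at this height (perimeter 75.00 mm); Taking the union: the 2 present regions are separate (no shared area or edge), so areas and boundary lengths simply add and each stays a separate island — boundary = 87.53 mm. So its perimeter = 87.53 mm. Layer 51 (z = 5.1): the cylinder is not intersected at this z (z outside [0, 5]); the 11×26.5 cube at (7, 11) contributes its full rectangle (perimeter 75.00 mm); Taking the union: only the 11×26.5 cube at (7, 11) is present, so the union is just that shape — boundary = 75.00 mm. So its perimeter = 75.00 mm. Layer 49 is larger (87.53 vs 75.00 mm).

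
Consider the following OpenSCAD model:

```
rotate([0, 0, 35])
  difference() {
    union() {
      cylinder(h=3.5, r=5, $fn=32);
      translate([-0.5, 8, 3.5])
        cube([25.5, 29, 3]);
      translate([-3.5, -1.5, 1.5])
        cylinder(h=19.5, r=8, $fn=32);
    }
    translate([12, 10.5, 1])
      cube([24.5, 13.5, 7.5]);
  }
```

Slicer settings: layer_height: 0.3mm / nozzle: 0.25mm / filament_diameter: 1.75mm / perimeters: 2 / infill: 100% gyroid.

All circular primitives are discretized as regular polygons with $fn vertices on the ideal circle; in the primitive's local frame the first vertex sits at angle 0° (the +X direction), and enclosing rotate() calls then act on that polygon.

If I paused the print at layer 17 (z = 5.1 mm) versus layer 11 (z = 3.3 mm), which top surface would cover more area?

layer 17 (z = 5.1 mm)

Layer 17 (z = 5.1): the cylinder does not reach this height (z outside [0, 3.5]); the cube at (-0.5, 8) (footprint 25.5×29) is included at this height (area 739.50 mm²); the r=8 cylinder at (-3.5, -1.5) contributes a regular 32-gon of circumradius 8 (area = (32/2)·8.000²·sin(360°/32) = 199.77 mm²); Merging all regions: the 2 present regions are separate (no shared area or edge), so areas and boundary lengths simply add and each stays a separate island — area = 939.27 mm²; the 24.5×13.5 cube at (12, 10.5) contributes its full rectangle (area 330.75 mm²); After the difference (first − rest): starting from that combined region (939.27 mm²), the 24.5×13.5 cube at (12, 10.5) partially overlaps it — only the 175.50 mm² overlap (of its 330.75 mm²) is removed, clipping the outline — area = 763.77 mm²; (whole slice rotated 35° about Z — lengths, areas and connectivity unchanged). So its area = 763.77 mm². Layer 11 (z = 3.3): the r=5 cylinder contributes a regular 32-gon of circumradius 5 (area = (32/2)·5.000²·sin(360°/32) = 78.04 mm²); the cube at (-0.5, 8) is absent (z outside [3.5, 6.5]); the cylinder at (-3.5, -1.5): section is a regular 32-gon, circumradius r=8 (area = (32/2)·8.000²·sin(360°/32) = 199.77 mm²); Taking the union: the regions partially overlap — summed areas 277.81 mm² minus the doubly-counted overlap 73.53 mm² gives 204.28 mm² — area = 204.28 mm²; the cube at (12, 10.5) (footprint 24.5×13.5) is included at this height (area 330.75 mm²); Subtracting the remaining from the first: starting from that combined region (204.28 mm²), the 24.5×13.5 cube at (12, 10.5) misses the remaining region (no effect) — area = 204.28 mm²; (rotated 35° about Z; rotation is an isometry so areas/perimeters/island counts are preserved). So its area = 204.28 mm². Layer 17 is larger (763.77 vs 204.28 mm²).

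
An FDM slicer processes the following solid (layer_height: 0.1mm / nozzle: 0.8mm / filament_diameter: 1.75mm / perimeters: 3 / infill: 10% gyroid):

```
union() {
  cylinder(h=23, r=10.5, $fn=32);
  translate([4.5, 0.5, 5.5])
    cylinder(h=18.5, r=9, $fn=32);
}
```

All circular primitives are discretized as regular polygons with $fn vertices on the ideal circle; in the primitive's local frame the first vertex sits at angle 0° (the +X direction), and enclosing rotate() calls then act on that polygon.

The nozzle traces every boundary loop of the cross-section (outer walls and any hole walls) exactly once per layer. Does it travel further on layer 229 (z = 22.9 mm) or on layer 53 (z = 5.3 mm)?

layer 229 (z = 22.9 mm)

Layer 229 (z = 22.9): the r=10.5 cylinder contributes a regular 32-gon of circumradius 10.5 (perimeter = 2·32·10.500·sin(180°/32) = 65.87 mm); the r=9 cylinder at (4.5, 0.5) gives a regular 32-gon of circumradius 9 (constant along its height) (perimeter = 2·32·9.000·sin(180°/32) = 56.46 mm); Merging all regions: the regions partially overlap (shared area 206.30 mm²), so the edge portions inside another operand are dropped and the merged outline is re-measured after clipping — boundary = 70.80 mm. So its perimeter = 70.80 mm. Layer 53 (z = 5.3): the r=10.5 cylinder gives a regular 32-gon of circumradius 10.5 (constant along its height) (perimeter = 2·32·10.500·sin(180°/32) = 65.87 mm); the cylinder at (4.5, 0.5) is not intersected at this z (z outside [5.5, 24]); Taking the union: only the r=10.5 cylinder is present, so the union is just that shape — boundary = 65.87 mm. So its perimeter = 65.87 mm. Layer 229 is larger (70.80 vs 65.87 mm).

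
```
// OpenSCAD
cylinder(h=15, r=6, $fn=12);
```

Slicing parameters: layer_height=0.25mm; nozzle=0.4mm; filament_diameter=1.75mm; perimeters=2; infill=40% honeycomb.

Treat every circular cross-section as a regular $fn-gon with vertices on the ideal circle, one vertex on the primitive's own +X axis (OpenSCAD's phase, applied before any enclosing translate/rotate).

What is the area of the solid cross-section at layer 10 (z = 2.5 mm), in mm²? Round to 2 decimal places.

At z = 2.5 mm: the r=6 cylinder contributes a regular 12-gon of circumradius 6 (area = (12/2)·6.000²·sin(360°/12) = 108.00 mm²). Overall, the cross-section is a single solid region. Net area = 108.00 mm².

108.00 mm²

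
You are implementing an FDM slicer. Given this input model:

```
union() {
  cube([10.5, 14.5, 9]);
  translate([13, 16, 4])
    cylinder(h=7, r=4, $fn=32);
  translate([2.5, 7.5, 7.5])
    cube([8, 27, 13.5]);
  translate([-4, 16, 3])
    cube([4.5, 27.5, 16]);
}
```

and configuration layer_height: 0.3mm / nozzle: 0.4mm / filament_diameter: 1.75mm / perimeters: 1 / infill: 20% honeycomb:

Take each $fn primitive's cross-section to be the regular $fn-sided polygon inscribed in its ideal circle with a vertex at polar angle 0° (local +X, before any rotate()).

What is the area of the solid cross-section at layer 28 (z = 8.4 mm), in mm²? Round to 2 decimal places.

479.51 mm²

At z = 8.4 mm: the 10.5×14.5 cube contributes its full rectangle (area 152.25 mm²); the r=4 cylinder at (13, 16) gives a regular 32-gon of circumradius 4 (constant along its height) (area = (32/2)·4.000²·sin(360°/32) = 49.94 mm²); the cube at (2.5, 7.5) (footprint 8×27) is included at this height (area 216.00 mm²); the 4.5×27.5 cube at (-4, 16) contributes its full rectangle (area 123.75 mm²); Taking the union: the regions partially overlap — summed areas 541.94 mm² minus the doubly-counted overlap 62.43 mm² gives 479.51 mm² — area = 479.51 mm². Overall, the cross-section has 2 separate islands. Net area = 479.51 mm².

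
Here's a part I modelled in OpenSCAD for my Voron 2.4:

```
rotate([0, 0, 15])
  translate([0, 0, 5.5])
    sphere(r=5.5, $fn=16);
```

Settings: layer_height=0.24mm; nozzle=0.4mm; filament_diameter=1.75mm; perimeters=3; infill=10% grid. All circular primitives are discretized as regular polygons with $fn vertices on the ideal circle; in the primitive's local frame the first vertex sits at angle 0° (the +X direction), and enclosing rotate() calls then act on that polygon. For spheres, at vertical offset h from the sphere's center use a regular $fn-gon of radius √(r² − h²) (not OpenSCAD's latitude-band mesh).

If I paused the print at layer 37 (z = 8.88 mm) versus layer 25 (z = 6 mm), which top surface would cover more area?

Layer 37 (z = 8.88): the r=5.5 sphere slices to a regular 16-gon of circumradius 4.339 (√(r²−h²) with h=3.38 from center) (area = (16/2)·4.339²·sin(360°/16) = 57.63 mm²); (rotated 15° about Z; rotation is an isometry so areas/perimeters/island counts are preserved). So its area = 57.63 mm². Layer 25 (z = 6): the r=5.5 sphere slices to a regular 16-gon of circumradius 5.477 (√(r²−h²) with h=0.5 from center) (area = (16/2)·5.477²·sin(360°/16) = 91.84 mm²); (whole slice rotated 15° about Z — lengths, areas and connectivity unchanged). So its area = 91.84 mm². Layer 25 is larger (91.84 vs 57.63 mm²).

layer 25 (z = 6 mm)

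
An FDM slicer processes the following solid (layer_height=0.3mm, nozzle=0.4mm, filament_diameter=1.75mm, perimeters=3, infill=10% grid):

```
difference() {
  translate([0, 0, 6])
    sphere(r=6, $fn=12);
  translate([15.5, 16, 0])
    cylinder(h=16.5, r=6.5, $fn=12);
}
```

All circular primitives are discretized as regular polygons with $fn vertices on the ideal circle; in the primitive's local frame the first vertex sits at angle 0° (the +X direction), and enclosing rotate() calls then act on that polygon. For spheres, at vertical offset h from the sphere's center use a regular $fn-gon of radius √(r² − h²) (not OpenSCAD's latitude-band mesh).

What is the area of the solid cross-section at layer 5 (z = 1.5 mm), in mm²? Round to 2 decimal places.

At z = 1.5 mm: the sphere: section is a regular 12-gon, circumradius = √(r²−h²) = √(6²−4.5²) = 3.969 (area = (12/2)·3.969²·sin(360°/12) = 47.25 mm²); the r=6.5 cylinder at (15.5, 16) gives a regular 12-gon of circumradius 6.5 (constant along its height) (area = (12/2)·6.500²·sin(360°/12) = 126.75 mm²); After the difference (first − rest): starting from the r=6 sphere (47.25 mm²), the r=6.5 cylinder at (15.5, 16) misses the remaining region (no effect) — area = 47.25 mm². Overall, the cross-section is a single solid region. Net area = 47.25 mm².

47.25 mm²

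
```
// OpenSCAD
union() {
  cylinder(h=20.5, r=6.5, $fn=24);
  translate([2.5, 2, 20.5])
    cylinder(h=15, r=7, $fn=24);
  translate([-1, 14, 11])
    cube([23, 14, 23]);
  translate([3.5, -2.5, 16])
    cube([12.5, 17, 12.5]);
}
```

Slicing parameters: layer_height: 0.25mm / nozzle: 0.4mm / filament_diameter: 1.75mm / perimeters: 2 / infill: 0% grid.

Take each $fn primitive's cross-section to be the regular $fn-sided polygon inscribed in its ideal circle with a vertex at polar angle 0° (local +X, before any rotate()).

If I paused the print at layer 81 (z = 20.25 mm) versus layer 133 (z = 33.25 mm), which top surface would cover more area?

layer 81 (z = 20.25 mm)

Layer 81 (z = 20.25): the r=6.5 cylinder contributes a regular 24-gon of circumradius 6.5 (area = (24/2)·6.500²·sin(360°/24) = 131.22 mm²); the cylinder at (2.5, 2) does not reach this height (z outside [20.5, 35.5]); the 23×14 cube at (-1, 14) contributes its full rectangle (area 322.00 mm²); the cube at (3.5, -2.5) (footprint 12.5×17) is included at this height (area 212.50 mm²); Taking the union: the regions partially overlap — summed areas 665.72 mm² minus the doubly-counted overlap 24.58 mm² gives 641.14 mm² — area = 641.14 mm². So its area = 641.14 mm². Layer 133 (z = 33.25): the cylinder is not intersected at this z (z outside [0, 20.5]); the r=7 cylinder at (2.5, 2) gives a regular 24-gon of circumradius 7 (constant along its height) (area = (24/2)·7.000²·sin(360°/24) = 152.19 mm²); the cube at (-1, 14) (footprint 23×14) is included at this height (area 322.00 mm²); the cube at (3.5, -2.5) is not intersected at this z (z outside [16, 28.5]); Taking the union: the 2 present regions are separate (no shared area or edge), so areas and boundary lengths simply add and each stays a separate island — area = 474.19 mm². So its area = 474.19 mm². Layer 81 is larger (641.14 vs 474.19 mm²).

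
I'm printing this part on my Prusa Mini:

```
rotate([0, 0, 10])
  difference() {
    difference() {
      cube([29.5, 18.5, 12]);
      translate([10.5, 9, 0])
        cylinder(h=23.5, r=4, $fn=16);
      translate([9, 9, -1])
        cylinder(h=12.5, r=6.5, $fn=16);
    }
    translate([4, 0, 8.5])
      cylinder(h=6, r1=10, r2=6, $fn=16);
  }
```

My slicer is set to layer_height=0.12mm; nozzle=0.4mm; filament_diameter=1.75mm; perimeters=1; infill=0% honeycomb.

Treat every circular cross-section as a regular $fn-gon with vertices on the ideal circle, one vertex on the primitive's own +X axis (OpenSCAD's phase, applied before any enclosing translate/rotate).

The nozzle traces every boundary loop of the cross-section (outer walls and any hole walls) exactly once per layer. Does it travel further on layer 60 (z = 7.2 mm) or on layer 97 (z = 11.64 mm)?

Layer 60 (z = 7.2): the cube is present — its section is the full 29.5×18.5 rectangle (perimeter 96.00 mm); the cylinder at (10.5, 9): section is a regular 16-gon, circumradius r=4 (perimeter = 2·16·4.000·sin(180°/16) = 24.97 mm); the cylinder at (9, 9): section is a regular 16-gon, circumradius r=6.5 (perimeter = 2·16·6.500·sin(180°/16) = 40.58 mm); After the difference (first − rest): starting from the 29.5×18.5 cube, the r=4 cylinder at (10.5, 9) lies wholly inside it (removes its full 48.98 mm² and its 24.97 mm outline becomes a hole wall); the r=6.5 cylinder at (9, 9) partially overlaps it — only the 80.36 mm² overlap (of its 129.35 mm²) is removed, clipping the outline — boundary (outer + 1 inner loop) = 136.58 mm; the cone at (4, 0) is absent (z outside [8.5, 14.5]); After the difference (first − rest): none of the subtracted shapes is present at this height, so the result so far is unchanged — boundary (outer + 1 inner loop) = 136.58 mm; (rotated 10° about Z; rotation is an isometry so areas/perimeters/island counts are preserved). So its perimeter = 136.58 mm. Layer 97 (z = 11.64): the cube is present — its section is the full 29.5×18.5 rectangle (perimeter 96.00 mm); the cylinder at (10.5, 9): section is a regular 16-gon, circumradius r=4 (perimeter = 2·16·4.000·sin(180°/16) = 24.97 mm); the cylinder at (9, 9) does not reach this height (z outside [-1, 11.5]); Subtracting the remaining from the first: starting from the 29.5×18.5 cube, the r=4 cylinder at (10.5, 9) lies wholly inside it (removes its full 48.98 mm² and its 24.97 mm outline becomes a hole wall) — boundary (outer + 1 inner loop) = 120.97 mm; the cone at (4, 0): at t=0.523 of its height the radius interpolates to r₁+(r₂−r₁)t = 7.907, giving a regular 16-gon of that circumradius (perimeter = 2·16·7.907·sin(180°/16) = 49.36 mm); Subtracting the remaining from the first: starting from that combined region, the cone at (4, 0) partially overlaps it — only the 76.05 mm² overlap (of its 191.39 mm²) is removed, clipping the outline — boundary = 111.31 mm; (rotated 10° about Z; rotation is an isometry so areas/perimeters/island counts are preserved). So its perimeter = 111.31 mm. Layer 60 is larger (136.58 vs 111.31 mm).

layer 60 (z = 7.2 mm)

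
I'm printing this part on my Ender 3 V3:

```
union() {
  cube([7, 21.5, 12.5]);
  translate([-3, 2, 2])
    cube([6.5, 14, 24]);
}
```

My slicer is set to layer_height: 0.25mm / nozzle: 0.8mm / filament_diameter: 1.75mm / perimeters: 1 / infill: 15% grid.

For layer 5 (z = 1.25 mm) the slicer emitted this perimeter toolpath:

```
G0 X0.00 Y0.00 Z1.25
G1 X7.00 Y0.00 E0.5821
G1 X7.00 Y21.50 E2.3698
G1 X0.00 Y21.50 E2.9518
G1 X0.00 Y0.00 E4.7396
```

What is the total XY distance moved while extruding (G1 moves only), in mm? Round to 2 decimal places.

57.00 mm

Sum the Euclidean lengths of each G1 segment: total = 57.00 mm.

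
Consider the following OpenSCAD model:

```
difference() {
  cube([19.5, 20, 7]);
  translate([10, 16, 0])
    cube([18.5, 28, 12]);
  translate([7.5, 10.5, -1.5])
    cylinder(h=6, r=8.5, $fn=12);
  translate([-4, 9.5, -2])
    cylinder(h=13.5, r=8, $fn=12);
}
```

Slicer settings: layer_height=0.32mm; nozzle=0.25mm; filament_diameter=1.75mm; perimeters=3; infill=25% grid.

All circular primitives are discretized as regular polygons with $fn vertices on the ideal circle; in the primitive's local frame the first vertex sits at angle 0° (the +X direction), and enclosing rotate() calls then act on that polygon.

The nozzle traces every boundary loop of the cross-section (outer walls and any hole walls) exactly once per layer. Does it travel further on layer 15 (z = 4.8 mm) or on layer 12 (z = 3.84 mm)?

layer 12 (z = 3.84 mm)

Layer 15 (z = 4.8): the 19.5×20 cube contributes its full rectangle (perimeter 79.00 mm); the cube at (10, 16) is present — its section is the full 18.5×28 rectangle (perimeter 93.00 mm); the cylinder at (7.5, 10.5) is absent (z outside [-1.5, 4.5]); the cylinder at (-4, 9.5): section is a regular 12-gon, circumradius r=8 (perimeter = 2·12·8.000·sin(180°/12) = 49.69 mm); Taking the first minus the rest: starting from the 19.5×20 cube, the 18.5×28 cube at (10, 16) partially overlaps it — only the 38.00 mm² overlap (of its 518.00 mm²) is removed, clipping the outline; the r=8 cylinder at (-4, 9.5) partially overlaps it — only the 36.29 mm² overlap (of its 192.00 mm²) is removed, clipping the outline — boundary = 81.71 mm. So its perimeter = 81.71 mm. Layer 12 (z = 3.84): the cube is present — its section is the full 19.5×20 rectangle (perimeter 79.00 mm); the cube at (10, 16) is present — its section is the full 18.5×28 rectangle (perimeter 93.00 mm); the r=8.5 cylinder at (7.5, 10.5) contributes a regular 12-gon of circumradius 8.5 (perimeter = 2·12·8.500·sin(180°/12) = 52.80 mm); the r=8 cylinder at (-4, 9.5) gives a regular 12-gon of circumradius 8 (constant along its height) (perimeter = 2·12·8.000·sin(180°/12) = 49.69 mm); Subtracting the remaining from the first: starting from the 19.5×20 cube, the 18.5×28 cube at (10, 16) partially overlaps it — only the 38.00 mm² overlap (of its 518.00 mm²) is removed, clipping the outline; the r=8.5 cylinder at (7.5, 10.5) partially overlaps it — only the 207.62 mm² overlap (of its 216.75 mm²) is removed, clipping the outline; the r=8 cylinder at (-4, 9.5) partially overlaps it — only the 4.52 mm² overlap (of its 192.00 mm²) is removed, clipping the outline — boundary = 99.15 mm. So its perimeter = 99.15 mm. Layer 12 is larger (99.15 vs 81.71 mm).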